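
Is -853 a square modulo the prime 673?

(-853|673)
  = (493|673)    [-853 ≡ 493 mod 673]
  = (673|493)    [QR: 493 ≡ 1 mod 4, sign kept]
  = (180|493)    [673 ≡ 180 mod 493]
  = (45|493)    [493 ≡ 5 mod 8 ⇒ (2|493)^2 = +1]
  = (493|45)    [QR: 45 ≡ 1 mod 4, sign kept]
  = (43|45)    [493 ≡ 43 mod 45]
  = (45|43)    [QR: 45 ≡ 1 mod 4, sign kept]
  = (2|43)    [45 ≡ 2 mod 43]
  = -(1|43)    [43 ≡ 3 mod 8 ⇒ (2|43) = -1]
  = -1    [(1|43) = 1]
(-853|673) = -1, and 673 is prime, so -853 is not a quadratic residue mod 673.

no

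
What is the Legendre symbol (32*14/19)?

By multiplicativity, (32·14/19) = (32/19)·(14/19).
First factor (32/19):
Reduce the numerator: 32 ≡ 13 (mod 19), so (32/19) = (13/19).
13 ≡ 1 (mod 4), so quadratic reciprocity gives (13/19) = (19/13). Reduce: 19 ≡ 6 (mod 13). Now have (6/13).
Factor out 2: 6 = 2·3. Since 13 ≡ 5 (mod 8), (2/13) = -1. Now have -(3/13).
13 ≡ 1 (mod 4), so quadratic reciprocity gives (3/13) = (13/3). Reduce: 13 ≡ 1 (mod 3). Now have -(1/3).
(1/3) = 1. Collecting the sign factors: -1.
Second factor (14/19):
Factor out 2: 14 = 2·7. Since 19 ≡ 3 (mod 8), (2/19) = -1. Now have -(7/19).
Both 7 ≡ 3 and 19 ≡ 3 (mod 4), so reciprocity gives (7/19) = -(19/7). Reduce: 19 ≡ 5 (mod 7). Now have (5/7).
5 ≡ 1 (mod 4), so quadratic reciprocity gives (5/7) = (7/5). Reduce: 7 ≡ 2 (mod 5). Now have (2/5).
Factor out 2: 2 = 2. Since 5 ≡ 5 (mod 8), (2/5) = -1. Now have -(1/5).
(1/5) = 1. Collecting the sign factors: -1.
Product: (-1)·(-1) = 1.

1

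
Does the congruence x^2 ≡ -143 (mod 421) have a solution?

no

(-143|421)
  = (143|421)    [421 ≡ 1 mod 4 ⇒ (-1|421) = +1]
  = (421|143)    [QR: 421 ≡ 1 mod 4, sign kept]
  = (135|143)    [421 ≡ 135 mod 143]
  = -(143|135)    [QR: both ≡ 3 mod 4, sign flips]
  = -(8|135)    [143 ≡ 8 mod 135]
  = -(1|135)    [135 ≡ 7 mod 8 ⇒ (2|135)^3 = +1]
  = -1    [(1|135) = 1]
(-143|421) = -1, and 421 is prime, so -143 is not a quadratic residue mod 421.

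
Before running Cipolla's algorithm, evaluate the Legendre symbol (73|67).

1

(73|67)
  = (6|67)    [73 ≡ 6 mod 67]
  = -(3|67)    [67 ≡ 3 mod 8 ⇒ (2|67) = -1]
  = (67|3)    [QR: both ≡ 3 mod 4, sign flips]
  = (1|3)    [67 ≡ 1 mod 3]
  = 1    [(1|3) = 1]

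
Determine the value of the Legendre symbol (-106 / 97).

(-106 / 97)
  = (106 / 97)    [97 ≡ 1 mod 4 ⇒ (-1 / 97) = +1]
  = (9 / 97)    [106 ≡ 9 mod 97]
  = (97 / 9)    [QR: 9 ≡ 1 mod 4, sign kept]
  = (7 / 9)    [97 ≡ 7 mod 9]
  = (9 / 7)    [QR: 9 ≡ 1 mod 4, sign kept]
  = (2 / 7)    [9 ≡ 2 mod 7]
  = (1 / 7)    [7 ≡ 7 mod 8 ⇒ (2 / 7) = +1]
  = 1    [(1 / 7) = 1]

1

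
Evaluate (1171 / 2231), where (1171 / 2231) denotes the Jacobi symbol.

(1171 / 2231)
  = -(2231 / 1171)    [QR: both ≡ 3 mod 4, sign flips]
  = -(1060 / 1171)    [2231 ≡ 1060 mod 1171]
  = -(265 / 1171)    [1171 ≡ 3 mod 8 ⇒ (2 / 1171)^2 = +1]
  = -(1171 / 265)    [QR: 265 ≡ 1 mod 4, sign kept]
  = -(111 / 265)    [1171 ≡ 111 mod 265]
  = -(265 / 111)    [QR: 265 ≡ 1 mod 4, sign kept]
  = -(43 / 111)    [265 ≡ 43 mod 111]
  = (111 / 43)    [QR: both ≡ 3 mod 4, sign flips]
  = (25 / 43)    [111 ≡ 25 mod 43]
  = (43 / 25)    [QR: 25 ≡ 1 mod 4, sign kept]
  = (18 / 25)    [43 ≡ 18 mod 25]
  = (9 / 25)    [25 ≡ 1 mod 8 ⇒ (2 / 25) = +1]
  = (25 / 9)    [QR: 9 ≡ 1 mod 4, sign kept]
  = (7 / 9)    [25 ≡ 7 mod 9]
  = (9 / 7)    [QR: 9 ≡ 1 mod 4, sign kept]
  = (2 / 7)    [9 ≡ 2 mod 7]
  = (1 / 7)    [7 ≡ 7 mod 8 ⇒ (2 / 7) = +1]
  = 1    [(1 / 7) = 1]

1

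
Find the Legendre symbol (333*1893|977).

-1

By multiplicativity, (333·1893|977) = (333|977)·(1893|977).
First factor (333|977):
333 ≡ 1 (mod 4), so quadratic reciprocity gives (333|977) = (977|333). Reduce: 977 ≡ 311 (mod 333). Now have (311|333).
333 ≡ 1 (mod 4), so quadratic reciprocity gives (311|333) = (333|311). Reduce: 333 ≡ 22 (mod 311). Now have (22|311).
Factor out 2: 22 = 2·11. Since 311 ≡ 7 (mod 8), (2|311) = +1. Now have (11|311).
Both 11 ≡ 3 and 311 ≡ 3 (mod 4), so reciprocity gives (11|311) = -(311|11). Reduce: 311 ≡ 3 (mod 11). Now have -(3|11).
Both 3 ≡ 3 and 11 ≡ 3 (mod 4), so reciprocity gives (3|11) = -(11|3). Reduce: 11 ≡ 2 (mod 3). Now have (2|3).
Factor out 2: 2 = 2. Since 3 ≡ 3 (mod 8), (2|3) = -1. Now have -(1|3).
(1|3) = 1. Collecting the sign factors: -1.
Second factor (1893|977):
Reduce the numerator: 1893 ≡ 916 (mod 977), so (1893|977) = (916|977).
Factor out 2: 916 = 2^2·229. Since 977 ≡ 1 (mod 8), (2|977) = +1, and (2|977)^2 = +1. Now have (229|977).
229 ≡ 1 (mod 4), so quadratic reciprocity gives (229|977) = (977|229). Reduce: 977 ≡ 61 (mod 229). Now have (61|229).
61 ≡ 1 (mod 4), so quadratic reciprocity gives (61|229) = (229|61). Reduce: 229 ≡ 46 (mod 61). Now have (46|61).
Factor out 2: 46 = 2·23. Since 61 ≡ 5 (mod 8), (2|61) = -1. Now have -(23|61).
61 ≡ 1 (mod 4), so quadratic reciprocity gives (23|61) = (61|23). Reduce: 61 ≡ 15 (mod 23). Now have -(15|23).
Both 15 ≡ 3 and 23 ≡ 3 (mod 4), so reciprocity gives (15|23) = -(23|15). Reduce: 23 ≡ 8 (mod 15). Now have (8|15).
Factor out 2: 8 = 2^3. Since 15 ≡ 7 (mod 8), (2|15) = +1, and (2|15)^3 = +1. Now have (1|15).
(1|15) = 1. Collecting the sign factors: 1.
Product: (-1)·(1) = -1.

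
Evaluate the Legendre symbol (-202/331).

Pull out -1: (-202/331) = (-1/331)·(202/331). Since 331 ≡ 3 (mod 4), (-1/331) = -1. Now have -(202/331).
Factor out 2: 202 = 2·101. Since 331 ≡ 3 (mod 8), (2/331) = -1. Now have (101/331).
101 ≡ 1 (mod 4), so quadratic reciprocity gives (101/331) = (331/101). Reduce: 331 ≡ 28 (mod 101). Now have (28/101).
Factor out 2: 28 = 2^2·7. Since 101 ≡ 5 (mod 8), (2/101) = -1, and (2/101)^2 = +1. Now have (7/101).
101 ≡ 1 (mod 4), so quadratic reciprocity gives (7/101) = (101/7). Reduce: 101 ≡ 3 (mod 7). Now have (3/7).
Both 3 ≡ 3 and 7 ≡ 3 (mod 4), so reciprocity gives (3/7) = -(7/3). Reduce: 7 ≡ 1 (mod 3). Now have -(1/3).
(1/3) = 1. Collecting the sign factors: -1.

-1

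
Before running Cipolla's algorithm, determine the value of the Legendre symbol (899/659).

Reduce the numerator: 899 ≡ 240 (mod 659), so (899/659) = (240/659).
Factor out 2: 240 = 2^4·15. Since 659 ≡ 3 (mod 8), (2/659) = -1, and (2/659)^4 = +1. Now have (15/659).
Both 15 ≡ 3 and 659 ≡ 3 (mod 4), so reciprocity gives (15/659) = -(659/15). Reduce: 659 ≡ 14 (mod 15). Now have -(14/15).
Factor out 2: 14 = 2·7. Since 15 ≡ 7 (mod 8), (2/15) = +1. Now have -(7/15).
Both 7 ≡ 3 and 15 ≡ 3 (mod 4), so reciprocity gives (7/15) = -(15/7). Reduce: 15 ≡ 1 (mod 7). Now have (1/7).
(1/7) = 1. Collecting the sign factors: 1.

1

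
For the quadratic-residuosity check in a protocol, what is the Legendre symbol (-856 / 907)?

(-856 / 907)
  = (51 / 907)    [-856 ≡ 51 mod 907]
  = -(907 / 51)    [QR: both ≡ 3 mod 4, sign flips]
  = -(40 / 51)    [907 ≡ 40 mod 51]
  = (5 / 51)    [51 ≡ 3 mod 8 ⇒ (2 / 51)^3 = -1]
  = (51 / 5)    [QR: 5 ≡ 1 mod 4, sign kept]
  = (1 / 5)    [51 ≡ 1 mod 5]
  = 1    [(1 / 5) = 1]

1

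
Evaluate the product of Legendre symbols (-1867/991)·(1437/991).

-1

By multiplicativity, (-1867·1437/991) = (-1867/991)·(1437/991).
First factor (-1867/991):
Pull out -1: (-1867/991) = (-1/991)·(1867/991). Since 991 ≡ 3 (mod 4), (-1/991) = -1. Now have -(1867/991).
Reduce the numerator: 1867 ≡ 876 (mod 991), so (1867/991) = (876/991).
Factor out 2: 876 = 2^2·219. Since 991 ≡ 7 (mod 8), (2/991) = +1, and (2/991)^2 = +1. Now have -(219/991).
Both 219 ≡ 3 and 991 ≡ 3 (mod 4), so reciprocity gives (219/991) = -(991/219). Reduce: 991 ≡ 115 (mod 219). Now have (115/219).
Both 115 ≡ 3 and 219 ≡ 3 (mod 4), so reciprocity gives (115/219) = -(219/115). Reduce: 219 ≡ 104 (mod 115). Now have -(104/115).
Factor out 2: 104 = 2^3·13. Since 115 ≡ 3 (mod 8), (2/115) = -1, and (2/115)^3 = -1. Now have (13/115).
13 ≡ 1 (mod 4), so quadratic reciprocity gives (13/115) = (115/13). Reduce: 115 ≡ 11 (mod 13). Now have (11/13).
13 ≡ 1 (mod 4), so quadratic reciprocity gives (11/13) = (13/11). Reduce: 13 ≡ 2 (mod 11). Now have (2/11).
Factor out 2: 2 = 2. Since 11 ≡ 3 (mod 8), (2/11) = -1. Now have -(1/11).
(1/11) = 1. Collecting the sign factors: -1.
Second factor (1437/991):
Reduce the numerator: 1437 ≡ 446 (mod 991), so (1437/991) = (446/991).
Factor out 2: 446 = 2·223. Since 991 ≡ 7 (mod 8), (2/991) = +1. Now have (223/991).
Both 223 ≡ 3 and 991 ≡ 3 (mod 4), so reciprocity gives (223/991) = -(991/223). Reduce: 991 ≡ 99 (mod 223). Now have -(99/223).
Both 99 ≡ 3 and 223 ≡ 3 (mod 4), so reciprocity gives (99/223) = -(223/99). Reduce: 223 ≡ 25 (mod 99). Now have (25/99).
25 ≡ 1 (mod 4), so quadratic reciprocity gives (25/99) = (99/25). Reduce: 99 ≡ 24 (mod 25). Now have (24/25).
Factor out 2: 24 = 2^3·3. Since 25 ≡ 1 (mod 8), (2/25) = +1, and (2/25)^3 = +1. Now have (3/25).
25 ≡ 1 (mod 4), so quadratic reciprocity gives (3/25) = (25/3). Reduce: 25 ≡ 1 (mod 3). Now have (1/3).
(1/3) = 1. Collecting the sign factors: 1.
Product: (-1)·(1) = -1.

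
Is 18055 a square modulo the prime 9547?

(18055/9547)
  = (8508/9547)    [18055 ≡ 8508 mod 9547]
  = (2127/9547)    [9547 ≡ 3 mod 8 ⇒ (2/9547)^2 = +1]
  = -(9547/2127)    [QR: both ≡ 3 mod 4, sign flips]
  = -(1039/2127)    [9547 ≡ 1039 mod 2127]
  = (2127/1039)    [QR: both ≡ 3 mod 4, sign flips]
  = (49/1039)    [2127 ≡ 49 mod 1039]
  = (1039/49)    [QR: 49 ≡ 1 mod 4, sign kept]
  = (10/49)    [1039 ≡ 10 mod 49]
  = (5/49)    [49 ≡ 1 mod 8 ⇒ (2/49) = +1]
  = (49/5)    [QR: 5 ≡ 1 mod 4, sign kept]
  = (4/5)    [49 ≡ 4 mod 5]
  = (1/5)    [5 ≡ 5 mod 8 ⇒ (2/5)^2 = +1]
  = 1    [(1/5) = 1]
(18055/9547) = 1, and 9547 is prime, so 18055 is a quadratic residue mod 9547.

yes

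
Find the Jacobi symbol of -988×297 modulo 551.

0

By multiplicativity, (-988·297 / 551) = (-988 / 551)·(297 / 551).
First factor (-988 / 551):
(-988 / 551)
  = (114 / 551)    [-988 ≡ 114 mod 551]
  = (57 / 551)    [551 ≡ 7 mod 8 ⇒ (2 / 551) = +1]
  = (551 / 57)    [QR: 57 ≡ 1 mod 4, sign kept]
  = (38 / 57)    [551 ≡ 38 mod 57]
  = (19 / 57)    [57 ≡ 1 mod 8 ⇒ (2 / 57) = +1]
  = (57 / 19)    [QR: 57 ≡ 1 mod 4, sign kept]
  = (0 / 19)    [57 ≡ 0 mod 19]
  = 0    [numerator 0, gcd > 1]
Second factor (297 / 551):
(297 / 551)
  = (551 / 297)    [QR: 297 ≡ 1 mod 4, sign kept]
  = (254 / 297)    [551 ≡ 254 mod 297]
  = (127 / 297)    [297 ≡ 1 mod 8 ⇒ (2 / 297) = +1]
  = (297 / 127)    [QR: 297 ≡ 1 mod 4, sign kept]
  = (43 / 127)    [297 ≡ 43 mod 127]
  = -(127 / 43)    [QR: both ≡ 3 mod 4, sign flips]
  = -(41 / 43)    [127 ≡ 41 mod 43]
  = -(43 / 41)    [QR: 41 ≡ 1 mod 4, sign kept]
  = -(2 / 41)    [43 ≡ 2 mod 41]
  = -(1 / 41)    [41 ≡ 1 mod 8 ⇒ (2 / 41) = +1]
  = -1    [(1 / 41) = 1]
Product: (0)·(-1) = 0.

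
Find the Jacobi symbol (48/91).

(48/91)
  = (3/91)    [91 ≡ 3 mod 8 ⇒ (2/91)^4 = +1]
  = -(91/3)    [QR: both ≡ 3 mod 4, sign flips]
  = -(1/3)    [91 ≡ 1 mod 3]
  = -1    [(1/3) = 1]

-1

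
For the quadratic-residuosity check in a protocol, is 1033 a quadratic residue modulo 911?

yes

Reduce the numerator: 1033 ≡ 122 (mod 911), so (1033|911) = (122|911).
Factor out 2: 122 = 2·61. Since 911 ≡ 7 (mod 8), (2|911) = +1. Now have (61|911).
61 ≡ 1 (mod 4), so quadratic reciprocity gives (61|911) = (911|61). Reduce: 911 ≡ 57 (mod 61). Now have (57|61).
57 ≡ 1 (mod 4), so quadratic reciprocity gives (57|61) = (61|57). Reduce: 61 ≡ 4 (mod 57). Now have (4|57).
Factor out 2: 4 = 2^2. Since 57 ≡ 1 (mod 8), (2|57) = +1, and (2|57)^2 = +1. Now have (1|57).
(1|57) = 1. Collecting the sign factors: 1.
The Legendre symbol is 1, so x^2 ≡ 1033 (mod 911) has solution.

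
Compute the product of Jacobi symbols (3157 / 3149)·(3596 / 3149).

1

By multiplicativity, (3157·3596 / 3149) = (3157 / 3149)·(3596 / 3149).
First factor (3157 / 3149):
Reduce the numerator: 3157 ≡ 8 (mod 3149), so (3157 / 3149) = (8 / 3149).
Factor out 2: 8 = 2^3. Since 3149 ≡ 5 (mod 8), (2 / 3149) = -1, and (2 / 3149)^3 = -1. Now have -(1 / 3149).
(1 / 3149) = 1. Collecting the sign factors: -1.
Second factor (3596 / 3149):
Reduce the numerator: 3596 ≡ 447 (mod 3149), so (3596 / 3149) = (447 / 3149).
3149 ≡ 1 (mod 4), so quadratic reciprocity gives (447 / 3149) = (3149 / 447). Reduce: 3149 ≡ 20 (mod 447). Now have (20 / 447).
Factor out 2: 20 = 2^2·5. Since 447 ≡ 7 (mod 8), (2 / 447) = +1, and (2 / 447)^2 = +1. Now have (5 / 447).
5 ≡ 1 (mod 4), so quadratic reciprocity gives (5 / 447) = (447 / 5). Reduce: 447 ≡ 2 (mod 5). Now have (2 / 5).
Factor out 2: 2 = 2. Since 5 ≡ 5 (mod 8), (2 / 5) = -1. Now have -(1 / 5).
(1 / 5) = 1. Collecting the sign factors: -1.
Product: (-1)·(-1) = 1.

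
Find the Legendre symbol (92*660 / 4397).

-1

By multiplicativity, (92·660 / 4397) = (92 / 4397)·(660 / 4397).
First factor (92 / 4397):
Factor out 2: 92 = 2^2·23. Since 4397 ≡ 5 (mod 8), (2 / 4397) = -1, and (2 / 4397)^2 = +1. Now have (23 / 4397).
4397 ≡ 1 (mod 4), so quadratic reciprocity gives (23 / 4397) = (4397 / 23). Reduce: 4397 ≡ 4 (mod 23). Now have (4 / 23).
Factor out 2: 4 = 2^2. Since 23 ≡ 7 (mod 8), (2 / 23) = +1, and (2 / 23)^2 = +1. Now have (1 / 23).
(1 / 23) = 1. Collecting the sign factors: 1.
Second factor (660 / 4397):
Factor out 2: 660 = 2^2·165. Since 4397 ≡ 5 (mod 8), (2 / 4397) = -1, and (2 / 4397)^2 = +1. Now have (165 / 4397).
165 ≡ 1 (mod 4), so quadratic reciprocity gives (165 / 4397) = (4397 / 165). Reduce: 4397 ≡ 107 (mod 165). Now have (107 / 165).
165 ≡ 1 (mod 4), so quadratic reciprocity gives (107 / 165) = (165 / 107). Reduce: 165 ≡ 58 (mod 107). Now have (58 / 107).
Factor out 2: 58 = 2·29. Since 107 ≡ 3 (mod 8), (2 / 107) = -1. Now have -(29 / 107).
29 ≡ 1 (mod 4), so quadratic reciprocity gives (29 / 107) = (107 / 29). Reduce: 107 ≡ 20 (mod 29). Now have -(20 / 29).
Factor out 2: 20 = 2^2·5. Since 29 ≡ 5 (mod 8), (2 / 29) = -1, and (2 / 29)^2 = +1. Now have -(5 / 29).
5 ≡ 1 (mod 4), so quadratic reciprocity gives (5 / 29) = (29 / 5). Reduce: 29 ≡ 4 (mod 5). Now have -(4 / 5).
Factor out 2: 4 = 2^2. Since 5 ≡ 5 (mod 8), (2 / 5) = -1, and (2 / 5)^2 = +1. Now have -(1 / 5).
(1 / 5) = 1. Collecting the sign factors: -1.
Product: (1)·(-1) = -1.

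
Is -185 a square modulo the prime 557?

yes

Pull out -1: (-185|557) = (-1|557)·(185|557). Since 557 ≡ 1 (mod 4), (-1|557) = +1. Now have (185|557).
185 ≡ 1 (mod 4), so quadratic reciprocity gives (185|557) = (557|185). Reduce: 557 ≡ 2 (mod 185). Now have (2|185).
Factor out 2: 2 = 2. Since 185 ≡ 1 (mod 8), (2|185) = +1. Now have (1|185).
(1|185) = 1. Collecting the sign factors: 1.
The Legendre symbol is 1, so x^2 ≡ -185 (mod 557) has solution.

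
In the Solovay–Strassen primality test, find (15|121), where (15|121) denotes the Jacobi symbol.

121 ≡ 1 (mod 4), so quadratic reciprocity gives (15|121) = (121|15). Reduce: 121 ≡ 1 (mod 15). Now have (1|15).
(1|15) = 1. Collecting the sign factors: 1.

1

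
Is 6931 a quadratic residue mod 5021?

yes

(6931/5021)
  = (1910/5021)    [6931 ≡ 1910 mod 5021]
  = -(955/5021)    [5021 ≡ 5 mod 8 ⇒ (2/5021) = -1]
  = -(5021/955)    [QR: 5021 ≡ 1 mod 4, sign kept]
  = -(246/955)    [5021 ≡ 246 mod 955]
  = (123/955)    [955 ≡ 3 mod 8 ⇒ (2/955) = -1]
  = -(955/123)    [QR: both ≡ 3 mod 4, sign flips]
  = -(94/123)    [955 ≡ 94 mod 123]
  = (47/123)    [123 ≡ 3 mod 8 ⇒ (2/123) = -1]
  = -(123/47)    [QR: both ≡ 3 mod 4, sign flips]
  = -(29/47)    [123 ≡ 29 mod 47]
  = -(47/29)    [QR: 29 ≡ 1 mod 4, sign kept]
  = -(18/29)    [47 ≡ 18 mod 29]
  = (9/29)    [29 ≡ 5 mod 8 ⇒ (2/29) = -1]
  = (29/9)    [QR: 9 ≡ 1 mod 4, sign kept]
  = (2/9)    [29 ≡ 2 mod 9]
  = (1/9)    [9 ≡ 1 mod 8 ⇒ (2/9) = +1]
  = 1    [(1/9) = 1]
The Legendre symbol is 1, so x^2 ≡ 6931 (mod 5021) has solution.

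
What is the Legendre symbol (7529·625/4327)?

By multiplicativity, (7529·625/4327) = (7529/4327)·(625/4327).
First factor (7529/4327):
(7529/4327)
  = (3202/4327)    [7529 ≡ 3202 mod 4327]
  = (1601/4327)    [4327 ≡ 7 mod 8 ⇒ (2/4327) = +1]
  = (4327/1601)    [QR: 1601 ≡ 1 mod 4, sign kept]
  = (1125/1601)    [4327 ≡ 1125 mod 1601]
  = (1601/1125)    [QR: 1125 ≡ 1 mod 4, sign kept]
  = (476/1125)    [1601 ≡ 476 mod 1125]
  = (119/1125)    [1125 ≡ 5 mod 8 ⇒ (2/1125)^2 = +1]
  = (1125/119)    [QR: 1125 ≡ 1 mod 4, sign kept]
  = (54/119)    [1125 ≡ 54 mod 119]
  = (27/119)    [119 ≡ 7 mod 8 ⇒ (2/119) = +1]
  = -(119/27)    [QR: both ≡ 3 mod 4, sign flips]
  = -(11/27)    [119 ≡ 11 mod 27]
  = (27/11)    [QR: both ≡ 3 mod 4, sign flips]
  = (5/11)    [27 ≡ 5 mod 11]
  = (11/5)    [QR: 5 ≡ 1 mod 4, sign kept]
  = (1/5)    [11 ≡ 1 mod 5]
  = 1    [(1/5) = 1]
Second factor (625/4327):
(625/4327)
  = (4327/625)    [QR: 625 ≡ 1 mod 4, sign kept]
  = (577/625)    [4327 ≡ 577 mod 625]
  = (625/577)    [QR: 577 ≡ 1 mod 4, sign kept]
  = (48/577)    [625 ≡ 48 mod 577]
  = (3/577)    [577 ≡ 1 mod 8 ⇒ (2/577)^4 = +1]
  = (577/3)    [QR: 577 ≡ 1 mod 4, sign kept]
  = (1/3)    [577 ≡ 1 mod 3]
  = 1    [(1/3) = 1]
Product: (1)·(1) = 1.

1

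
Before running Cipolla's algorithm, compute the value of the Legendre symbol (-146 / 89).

(-146 / 89)
  = (32 / 89)    [-146 ≡ 32 mod 89]
  = (1 / 89)    [89 ≡ 1 mod 8 ⇒ (2 / 89)^5 = +1]
  = 1    [(1 / 89) = 1]

1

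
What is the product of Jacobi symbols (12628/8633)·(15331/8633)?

1

By multiplicativity, (12628·15331/8633) = (12628/8633)·(15331/8633).
First factor (12628/8633):
(12628/8633)
  = (3995/8633)    [12628 ≡ 3995 mod 8633]
  = (8633/3995)    [QR: 8633 ≡ 1 mod 4, sign kept]
  = (643/3995)    [8633 ≡ 643 mod 3995]
  = -(3995/643)    [QR: both ≡ 3 mod 4, sign flips]
  = -(137/643)    [3995 ≡ 137 mod 643]
  = -(643/137)    [QR: 137 ≡ 1 mod 4, sign kept]
  = -(95/137)    [643 ≡ 95 mod 137]
  = -(137/95)    [QR: 137 ≡ 1 mod 4, sign kept]
  = -(42/95)    [137 ≡ 42 mod 95]
  = -(21/95)    [95 ≡ 7 mod 8 ⇒ (2/95) = +1]
  = -(95/21)    [QR: 21 ≡ 1 mod 4, sign kept]
  = -(11/21)    [95 ≡ 11 mod 21]
  = -(21/11)    [QR: 21 ≡ 1 mod 4, sign kept]
  = -(10/11)    [21 ≡ 10 mod 11]
  = (5/11)    [11 ≡ 3 mod 8 ⇒ (2/11) = -1]
  = (11/5)    [QR: 5 ≡ 1 mod 4, sign kept]
  = (1/5)    [11 ≡ 1 mod 5]
  = 1    [(1/5) = 1]
Second factor (15331/8633):
(15331/8633)
  = (6698/8633)    [15331 ≡ 6698 mod 8633]
  = (3349/8633)    [8633 ≡ 1 mod 8 ⇒ (2/8633) = +1]
  = (8633/3349)    [QR: 3349 ≡ 1 mod 4, sign kept]
  = (1935/3349)    [8633 ≡ 1935 mod 3349]
  = (3349/1935)    [QR: 3349 ≡ 1 mod 4, sign kept]
  = (1414/1935)    [3349 ≡ 1414 mod 1935]
  = (707/1935)    [1935 ≡ 7 mod 8 ⇒ (2/1935) = +1]
  = -(1935/707)    [QR: both ≡ 3 mod 4, sign flips]
  = -(521/707)    [1935 ≡ 521 mod 707]
  = -(707/521)    [QR: 521 ≡ 1 mod 4, sign kept]
  = -(186/521)    [707 ≡ 186 mod 521]
  = -(93/521)    [521 ≡ 1 mod 8 ⇒ (2/521) = +1]
  = -(521/93)    [QR: 93 ≡ 1 mod 4, sign kept]
  = -(56/93)    [521 ≡ 56 mod 93]
  = (7/93)    [93 ≡ 5 mod 8 ⇒ (2/93)^3 = -1]
  = (93/7)    [QR: 93 ≡ 1 mod 4, sign kept]
  = (2/7)    [93 ≡ 2 mod 7]
  = (1/7)    [7 ≡ 7 mod 8 ⇒ (2/7) = +1]
  = 1    [(1/7) = 1]
Product: (1)·(1) = 1.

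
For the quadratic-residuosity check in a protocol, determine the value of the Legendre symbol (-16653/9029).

(-16653/9029)
  = (1405/9029)    [-16653 ≡ 1405 mod 9029]
  = (9029/1405)    [QR: 1405 ≡ 1 mod 4, sign kept]
  = (599/1405)    [9029 ≡ 599 mod 1405]
  = (1405/599)    [QR: 1405 ≡ 1 mod 4, sign kept]
  = (207/599)    [1405 ≡ 207 mod 599]
  = -(599/207)    [QR: both ≡ 3 mod 4, sign flips]
  = -(185/207)    [599 ≡ 185 mod 207]
  = -(207/185)    [QR: 185 ≡ 1 mod 4, sign kept]
  = -(22/185)    [207 ≡ 22 mod 185]
  = -(11/185)    [185 ≡ 1 mod 8 ⇒ (2/185) = +1]
  = -(185/11)    [QR: 185 ≡ 1 mod 4, sign kept]
  = -(9/11)    [185 ≡ 9 mod 11]
  = -(11/9)    [QR: 9 ≡ 1 mod 4, sign kept]
  = -(2/9)    [11 ≡ 2 mod 9]
  = -(1/9)    [9 ≡ 1 mod 8 ⇒ (2/9) = +1]
  = -1    [(1/9) = 1]

-1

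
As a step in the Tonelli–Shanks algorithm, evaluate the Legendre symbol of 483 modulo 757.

757 ≡ 1 (mod 4), so quadratic reciprocity gives (483 / 757) = (757 / 483). Reduce: 757 ≡ 274 (mod 483). Now have (274 / 483).
Factor out 2: 274 = 2·137. Since 483 ≡ 3 (mod 8), (2 / 483) = -1. Now have -(137 / 483).
137 ≡ 1 (mod 4), so quadratic reciprocity gives (137 / 483) = (483 / 137). Reduce: 483 ≡ 72 (mod 137). Now have -(72 / 137).
Factor out 2: 72 = 2^3·9. Since 137 ≡ 1 (mod 8), (2 / 137) = +1, and (2 / 137)^3 = +1. Now have -(9 / 137).
9 ≡ 1 (mod 4), so quadratic reciprocity gives (9 / 137) = (137 / 9). Reduce: 137 ≡ 2 (mod 9). Now have -(2 / 9).
Factor out 2: 2 = 2. Since 9 ≡ 1 (mod 8), (2 / 9) = +1. Now have -(1 / 9).
(1 / 9) = 1. Collecting the sign factors: -1.

-1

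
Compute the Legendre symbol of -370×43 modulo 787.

By multiplicativity, (-370·43/787) = (-370/787)·(43/787).
First factor (-370/787):
Reduce the numerator: -370 ≡ 417 (mod 787), so (-370/787) = (417/787).
417 ≡ 1 (mod 4), so quadratic reciprocity gives (417/787) = (787/417). Reduce: 787 ≡ 370 (mod 417). Now have (370/417).
Factor out 2: 370 = 2·185. Since 417 ≡ 1 (mod 8), (2/417) = +1. Now have (185/417).
185 ≡ 1 (mod 4), so quadratic reciprocity gives (185/417) = (417/185). Reduce: 417 ≡ 47 (mod 185). Now have (47/185).
185 ≡ 1 (mod 4), so quadratic reciprocity gives (47/185) = (185/47). Reduce: 185 ≡ 44 (mod 47). Now have (44/47).
Factor out 2: 44 = 2^2·11. Since 47 ≡ 7 (mod 8), (2/47) = +1, and (2/47)^2 = +1. Now have (11/47).
Both 11 ≡ 3 and 47 ≡ 3 (mod 4), so reciprocity gives (11/47) = -(47/11). Reduce: 47 ≡ 3 (mod 11). Now have -(3/11).
Both 3 ≡ 3 and 11 ≡ 3 (mod 4), so reciprocity gives (3/11) = -(11/3). Reduce: 11 ≡ 2 (mod 3). Now have (2/3).
Factor out 2: 2 = 2. Since 3 ≡ 3 (mod 8), (2/3) = -1. Now have -(1/3).
(1/3) = 1. Collecting the sign factors: -1.
Second factor (43/787):
Both 43 ≡ 3 and 787 ≡ 3 (mod 4), so reciprocity gives (43/787) = -(787/43). Reduce: 787 ≡ 13 (mod 43). Now have -(13/43).
13 ≡ 1 (mod 4), so quadratic reciprocity gives (13/43) = (43/13). Reduce: 43 ≡ 4 (mod 13). Now have -(4/13).
Factor out 2: 4 = 2^2. Since 13 ≡ 5 (mod 8), (2/13) = -1, and (2/13)^2 = +1. Now have -(1/13).
(1/13) = 1. Collecting the sign factors: -1.
Product: (-1)·(-1) = 1.

1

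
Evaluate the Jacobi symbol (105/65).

Reduce the numerator: 105 ≡ 40 (mod 65), so (105/65) = (40/65).
Factor out 2: 40 = 2^3·5. Since 65 ≡ 1 (mod 8), (2/65) = +1, and (2/65)^3 = +1. Now have (5/65).
5 ≡ 1 (mod 4), so quadratic reciprocity gives (5/65) = (65/5). Reduce: 65 ≡ 0 (mod 5). Now have (0/5).
The numerator is now 0 with denominator 5 > 1: the symbol is 0.

0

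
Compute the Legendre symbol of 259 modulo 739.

Both 259 ≡ 3 and 739 ≡ 3 (mod 4), so reciprocity gives (259/739) = -(739/259). Reduce: 739 ≡ 221 (mod 259). Now have -(221/259).
221 ≡ 1 (mod 4), so quadratic reciprocity gives (221/259) = (259/221). Reduce: 259 ≡ 38 (mod 221). Now have -(38/221).
Factor out 2: 38 = 2·19. Since 221 ≡ 5 (mod 8), (2/221) = -1. Now have (19/221).
221 ≡ 1 (mod 4), so quadratic reciprocity gives (19/221) = (221/19). Reduce: 221 ≡ 12 (mod 19). Now have (12/19).
Factor out 2: 12 = 2^2·3. Since 19 ≡ 3 (mod 8), (2/19) = -1, and (2/19)^2 = +1. Now have (3/19).
Both 3 ≡ 3 and 19 ≡ 3 (mod 4), so reciprocity gives (3/19) = -(19/3). Reduce: 19 ≡ 1 (mod 3). Now have -(1/3).
(1/3) = 1. Collecting the sign factors: -1.

-1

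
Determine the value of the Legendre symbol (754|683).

1

(754|683)
  = (71|683)    [754 ≡ 71 mod 683]
  = -(683|71)    [QR: both ≡ 3 mod 4, sign flips]
  = -(44|71)    [683 ≡ 44 mod 71]
  = -(11|71)    [71 ≡ 7 mod 8 ⇒ (2|71)^2 = +1]
  = (71|11)    [QR: both ≡ 3 mod 4, sign flips]
  = (5|11)    [71 ≡ 5 mod 11]
  = (11|5)    [QR: 5 ≡ 1 mod 4, sign kept]
  = (1|5)    [11 ≡ 1 mod 5]
  = 1    [(1|5) = 1]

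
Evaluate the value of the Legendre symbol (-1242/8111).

-1

(-1242/8111)
  = (6869/8111)    [-1242 ≡ 6869 mod 8111]
  = (8111/6869)    [QR: 6869 ≡ 1 mod 4, sign kept]
  = (1242/6869)    [8111 ≡ 1242 mod 6869]
  = -(621/6869)    [6869 ≡ 5 mod 8 ⇒ (2/6869) = -1]
  = -(6869/621)    [QR: 621 ≡ 1 mod 4, sign kept]
  = -(38/621)    [6869 ≡ 38 mod 621]
  = (19/621)    [621 ≡ 5 mod 8 ⇒ (2/621) = -1]
  = (621/19)    [QR: 621 ≡ 1 mod 4, sign kept]
  = (13/19)    [621 ≡ 13 mod 19]
  = (19/13)    [QR: 13 ≡ 1 mod 4, sign kept]
  = (6/13)    [19 ≡ 6 mod 13]
  = -(3/13)    [13 ≡ 5 mod 8 ⇒ (2/13) = -1]
  = -(13/3)    [QR: 13 ≡ 1 mod 4, sign kept]
  = -(1/3)    [13 ≡ 1 mod 3]
  = -1    [(1/3) = 1]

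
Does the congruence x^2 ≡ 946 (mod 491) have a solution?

no

(946/491)
  = (455/491)    [946 ≡ 455 mod 491]
  = -(491/455)    [QR: both ≡ 3 mod 4, sign flips]
  = -(36/455)    [491 ≡ 36 mod 455]
  = -(9/455)    [455 ≡ 7 mod 8 ⇒ (2/455)^2 = +1]
  = -(455/9)    [QR: 9 ≡ 1 mod 4, sign kept]
  = -(5/9)    [455 ≡ 5 mod 9]
  = -(9/5)    [QR: 5 ≡ 1 mod 4, sign kept]
  = -(4/5)    [9 ≡ 4 mod 5]
  = -(1/5)    [5 ≡ 5 mod 8 ⇒ (2/5)^2 = +1]
  = -1    [(1/5) = 1]
(946/491) = -1, and 491 is prime, so 946 is not a quadratic residue mod 491.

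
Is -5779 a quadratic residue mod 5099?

yes

(-5779/5099)
  = (4419/5099)    [-5779 ≡ 4419 mod 5099]
  = -(5099/4419)    [QR: both ≡ 3 mod 4, sign flips]
  = -(680/4419)    [5099 ≡ 680 mod 4419]
  = (85/4419)    [4419 ≡ 3 mod 8 ⇒ (2/4419)^3 = -1]
  = (4419/85)    [QR: 85 ≡ 1 mod 4, sign kept]
  = (84/85)    [4419 ≡ 84 mod 85]
  = (21/85)    [85 ≡ 5 mod 8 ⇒ (2/85)^2 = +1]
  = (85/21)    [QR: 21 ≡ 1 mod 4, sign kept]
  = (1/21)    [85 ≡ 1 mod 21]
  = 1    [(1/21) = 1]
The Legendre symbol is 1, so x^2 ≡ -5779 (mod 5099) has solution.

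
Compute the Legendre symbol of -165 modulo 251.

(-165/251)
  = (86/251)    [-165 ≡ 86 mod 251]
  = -(43/251)    [251 ≡ 3 mod 8 ⇒ (2/251) = -1]
  = (251/43)    [QR: both ≡ 3 mod 4, sign flips]
  = (36/43)    [251 ≡ 36 mod 43]
  = (9/43)    [43 ≡ 3 mod 8 ⇒ (2/43)^2 = +1]
  = (43/9)    [QR: 9 ≡ 1 mod 4, sign kept]
  = (7/9)    [43 ≡ 7 mod 9]
  = (9/7)    [QR: 9 ≡ 1 mod 4, sign kept]
  = (2/7)    [9 ≡ 2 mod 7]
  = (1/7)    [7 ≡ 7 mod 8 ⇒ (2/7) = +1]
  = 1    [(1/7) = 1]

1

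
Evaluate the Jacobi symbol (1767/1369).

1

(1767/1369)
  = (398/1369)    [1767 ≡ 398 mod 1369]
  = (199/1369)    [1369 ≡ 1 mod 8 ⇒ (2/1369) = +1]
  = (1369/199)    [QR: 1369 ≡ 1 mod 4, sign kept]
  = (175/199)    [1369 ≡ 175 mod 199]
  = -(199/175)    [QR: both ≡ 3 mod 4, sign flips]
  = -(24/175)    [199 ≡ 24 mod 175]
  = -(3/175)    [175 ≡ 7 mod 8 ⇒ (2/175)^3 = +1]
  = (175/3)    [QR: both ≡ 3 mod 4, sign flips]
  = (1/3)    [175 ≡ 1 mod 3]
  = 1    [(1/3) = 1]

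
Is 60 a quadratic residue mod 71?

Factor out 2: 60 = 2^2·15. Since 71 ≡ 7 (mod 8), (2|71) = +1, and (2|71)^2 = +1. Now have (15|71).
Both 15 ≡ 3 and 71 ≡ 3 (mod 4), so reciprocity gives (15|71) = -(71|15). Reduce: 71 ≡ 11 (mod 15). Now have -(11|15).
Both 11 ≡ 3 and 15 ≡ 3 (mod 4), so reciprocity gives (11|15) = -(15|11). Reduce: 15 ≡ 4 (mod 11). Now have (4|11).
Factor out 2: 4 = 2^2. Since 11 ≡ 3 (mod 8), (2|11) = -1, and (2|11)^2 = +1. Now have (1|11).
(1|11) = 1. Collecting the sign factors: 1.
The Legendre symbol is 1, so x^2 ≡ 60 (mod 71) has solution.

yes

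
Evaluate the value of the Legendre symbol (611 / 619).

1

Both 611 ≡ 3 and 619 ≡ 3 (mod 4), so reciprocity gives (611 / 619) = -(619 / 611). Reduce: 619 ≡ 8 (mod 611). Now have -(8 / 611).
Factor out 2: 8 = 2^3. Since 611 ≡ 3 (mod 8), (2 / 611) = -1, and (2 / 611)^3 = -1. Now have (1 / 611).
(1 / 611) = 1. Collecting the sign factors: 1.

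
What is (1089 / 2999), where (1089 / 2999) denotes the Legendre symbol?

(1089 / 2999)
  = (2999 / 1089)    [QR: 1089 ≡ 1 mod 4, sign kept]
  = (821 / 1089)    [2999 ≡ 821 mod 1089]
  = (1089 / 821)    [QR: 821 ≡ 1 mod 4, sign kept]
  = (268 / 821)    [1089 ≡ 268 mod 821]
  = (67 / 821)    [821 ≡ 5 mod 8 ⇒ (2 / 821)^2 = +1]
  = (821 / 67)    [QR: 821 ≡ 1 mod 4, sign kept]
  = (17 / 67)    [821 ≡ 17 mod 67]
  = (67 / 17)    [QR: 17 ≡ 1 mod 4, sign kept]
  = (16 / 17)    [67 ≡ 16 mod 17]
  = (1 / 17)    [17 ≡ 1 mod 8 ⇒ (2 / 17)^4 = +1]
  = 1    [(1 / 17) = 1]

1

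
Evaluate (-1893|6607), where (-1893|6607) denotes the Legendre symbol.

-1

(-1893|6607)
  = (4714|6607)    [-1893 ≡ 4714 mod 6607]
  = (2357|6607)    [6607 ≡ 7 mod 8 ⇒ (2|6607) = +1]
  = (6607|2357)    [QR: 2357 ≡ 1 mod 4, sign kept]
  = (1893|2357)    [6607 ≡ 1893 mod 2357]
  = (2357|1893)    [QR: 1893 ≡ 1 mod 4, sign kept]
  = (464|1893)    [2357 ≡ 464 mod 1893]
  = (29|1893)    [1893 ≡ 5 mod 8 ⇒ (2|1893)^4 = +1]
  = (1893|29)    [QR: 29 ≡ 1 mod 4, sign kept]
  = (8|29)    [1893 ≡ 8 mod 29]
  = -(1|29)    [29 ≡ 5 mod 8 ⇒ (2|29)^3 = -1]
  = -1    [(1|29) = 1]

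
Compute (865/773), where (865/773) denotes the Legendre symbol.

(865/773)
  = (92/773)    [865 ≡ 92 mod 773]
  = (23/773)    [773 ≡ 5 mod 8 ⇒ (2/773)^2 = +1]
  = (773/23)    [QR: 773 ≡ 1 mod 4, sign kept]
  = (14/23)    [773 ≡ 14 mod 23]
  = (7/23)    [23 ≡ 7 mod 8 ⇒ (2/23) = +1]
  = -(23/7)    [QR: both ≡ 3 mod 4, sign flips]
  = -(2/7)    [23 ≡ 2 mod 7]
  = -(1/7)    [7 ≡ 7 mod 8 ⇒ (2/7) = +1]
  = -1    [(1/7) = 1]

-1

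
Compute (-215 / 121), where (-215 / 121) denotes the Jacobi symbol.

1

Pull out -1: (-215 / 121) = (-1 / 121)·(215 / 121). Since 121 ≡ 1 (mod 4), (-1 / 121) = +1. Now have (215 / 121).
Reduce the numerator: 215 ≡ 94 (mod 121), so (215 / 121) = (94 / 121).
Factor out 2: 94 = 2·47. Since 121 ≡ 1 (mod 8), (2 / 121) = +1. Now have (47 / 121).
121 ≡ 1 (mod 4), so quadratic reciprocity gives (47 / 121) = (121 / 47). Reduce: 121 ≡ 27 (mod 47). Now have (27 / 47).
Both 27 ≡ 3 and 47 ≡ 3 (mod 4), so reciprocity gives (27 / 47) = -(47 / 27). Reduce: 47 ≡ 20 (mod 27). Now have -(20 / 27).
Factor out 2: 20 = 2^2·5. Since 27 ≡ 3 (mod 8), (2 / 27) = -1, and (2 / 27)^2 = +1. Now have -(5 / 27).
5 ≡ 1 (mod 4), so quadratic reciprocity gives (5 / 27) = (27 / 5). Reduce: 27 ≡ 2 (mod 5). Now have -(2 / 5).
Factor out 2: 2 = 2. Since 5 ≡ 5 (mod 8), (2 / 5) = -1. Now have (1 / 5).
(1 / 5) = 1. Collecting the sign factors: 1.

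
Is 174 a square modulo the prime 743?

no

(174/743)
  = (87/743)    [743 ≡ 7 mod 8 ⇒ (2/743) = +1]
  = -(743/87)    [QR: both ≡ 3 mod 4, sign flips]
  = -(47/87)    [743 ≡ 47 mod 87]
  = (87/47)    [QR: both ≡ 3 mod 4, sign flips]
  = (40/47)    [87 ≡ 40 mod 47]
  = (5/47)    [47 ≡ 7 mod 8 ⇒ (2/47)^3 = +1]
  = (47/5)    [QR: 5 ≡ 1 mod 4, sign kept]
  = (2/5)    [47 ≡ 2 mod 5]
  = -(1/5)    [5 ≡ 5 mod 8 ⇒ (2/5) = -1]
  = -1    [(1/5) = 1]
The Legendre symbol is -1, so x^2 ≡ 174 (mod 743) has no solution.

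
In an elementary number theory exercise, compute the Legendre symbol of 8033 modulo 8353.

-1

(8033|8353)
  = (8353|8033)    [QR: 8033 ≡ 1 mod 4, sign kept]
  = (320|8033)    [8353 ≡ 320 mod 8033]
  = (5|8033)    [8033 ≡ 1 mod 8 ⇒ (2|8033)^6 = +1]
  = (8033|5)    [QR: 5 ≡ 1 mod 4, sign kept]
  = (3|5)    [8033 ≡ 3 mod 5]
  = (5|3)    [QR: 5 ≡ 1 mod 4, sign kept]
  = (2|3)    [5 ≡ 2 mod 3]
  = -(1|3)    [3 ≡ 3 mod 8 ⇒ (2|3) = -1]
  = -1    [(1|3) = 1]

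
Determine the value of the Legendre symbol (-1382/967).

Pull out -1: (-1382/967) = (-1/967)·(1382/967). Since 967 ≡ 3 (mod 4), (-1/967) = -1. Now have -(1382/967).
Reduce the numerator: 1382 ≡ 415 (mod 967), so (1382/967) = (415/967).
Both 415 ≡ 3 and 967 ≡ 3 (mod 4), so reciprocity gives (415/967) = -(967/415). Reduce: 967 ≡ 137 (mod 415). Now have (137/415).
137 ≡ 1 (mod 4), so quadratic reciprocity gives (137/415) = (415/137). Reduce: 415 ≡ 4 (mod 137). Now have (4/137).
Factor out 2: 4 = 2^2. Since 137 ≡ 1 (mod 8), (2/137) = +1, and (2/137)^2 = +1. Now have (1/137).
(1/137) = 1. Collecting the sign factors: 1.

1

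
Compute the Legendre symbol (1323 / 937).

Reduce the numerator: 1323 ≡ 386 (mod 937), so (1323 / 937) = (386 / 937).
Factor out 2: 386 = 2·193. Since 937 ≡ 1 (mod 8), (2 / 937) = +1. Now have (193 / 937).
193 ≡ 1 (mod 4), so quadratic reciprocity gives (193 / 937) = (937 / 193). Reduce: 937 ≡ 165 (mod 193). Now have (165 / 193).
165 ≡ 1 (mod 4), so quadratic reciprocity gives (165 / 193) = (193 / 165). Reduce: 193 ≡ 28 (mod 165). Now have (28 / 165).
Factor out 2: 28 = 2^2·7. Since 165 ≡ 5 (mod 8), (2 / 165) = -1, and (2 / 165)^2 = +1. Now have (7 / 165).
165 ≡ 1 (mod 4), so quadratic reciprocity gives (7 / 165) = (165 / 7). Reduce: 165 ≡ 4 (mod 7). Now have (4 / 7).
Factor out 2: 4 = 2^2. Since 7 ≡ 7 (mod 8), (2 / 7) = +1, and (2 / 7)^2 = +1. Now have (1 / 7).
(1 / 7) = 1. Collecting the sign factors: 1.

1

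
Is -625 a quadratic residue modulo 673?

(-625/673)
  = (625/673)    [673 ≡ 1 mod 4 ⇒ (-1/673) = +1]
  = (673/625)    [QR: 625 ≡ 1 mod 4, sign kept]
  = (48/625)    [673 ≡ 48 mod 625]
  = (3/625)    [625 ≡ 1 mod 8 ⇒ (2/625)^4 = +1]
  = (625/3)    [QR: 625 ≡ 1 mod 4, sign kept]
  = (1/3)    [625 ≡ 1 mod 3]
  = 1    [(1/3) = 1]
The Legendre symbol is 1, so x^2 ≡ -625 (mod 673) has solution.

yes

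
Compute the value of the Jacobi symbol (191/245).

1

(191/245)
  = (245/191)    [QR: 245 ≡ 1 mod 4, sign kept]
  = (54/191)    [245 ≡ 54 mod 191]
  = (27/191)    [191 ≡ 7 mod 8 ⇒ (2/191) = +1]
  = -(191/27)    [QR: both ≡ 3 mod 4, sign flips]
  = -(2/27)    [191 ≡ 2 mod 27]
  = (1/27)    [27 ≡ 3 mod 8 ⇒ (2/27) = -1]
  = 1    [(1/27) = 1]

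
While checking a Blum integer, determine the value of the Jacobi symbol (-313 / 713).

1

(-313 / 713)
  = (313 / 713)    [713 ≡ 1 mod 4 ⇒ (-1 / 713) = +1]
  = (713 / 313)    [QR: 313 ≡ 1 mod 4, sign kept]
  = (87 / 313)    [713 ≡ 87 mod 313]
  = (313 / 87)    [QR: 313 ≡ 1 mod 4, sign kept]
  = (52 / 87)    [313 ≡ 52 mod 87]
  = (13 / 87)    [87 ≡ 7 mod 8 ⇒ (2 / 87)^2 = +1]
  = (87 / 13)    [QR: 13 ≡ 1 mod 4, sign kept]
  = (9 / 13)    [87 ≡ 9 mod 13]
  = (13 / 9)    [QR: 9 ≡ 1 mod 4, sign kept]
  = (4 / 9)    [13 ≡ 4 mod 9]
  = (1 / 9)    [9 ≡ 1 mod 8 ⇒ (2 / 9)^2 = +1]
  = 1    [(1 / 9) = 1]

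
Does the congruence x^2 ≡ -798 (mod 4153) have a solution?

Reduce the numerator: -798 ≡ 3355 (mod 4153), so (-798|4153) = (3355|4153).
4153 ≡ 1 (mod 4), so quadratic reciprocity gives (3355|4153) = (4153|3355). Reduce: 4153 ≡ 798 (mod 3355). Now have (798|3355).
Factor out 2: 798 = 2·399. Since 3355 ≡ 3 (mod 8), (2|3355) = -1. Now have -(399|3355).
Both 399 ≡ 3 and 3355 ≡ 3 (mod 4), so reciprocity gives (399|3355) = -(3355|399). Reduce: 3355 ≡ 163 (mod 399). Now have (163|399).
Both 163 ≡ 3 and 399 ≡ 3 (mod 4), so reciprocity gives (163|399) = -(399|163). Reduce: 399 ≡ 73 (mod 163). Now have -(73|163).
73 ≡ 1 (mod 4), so quadratic reciprocity gives (73|163) = (163|73). Reduce: 163 ≡ 17 (mod 73). Now have -(17|73).
17 ≡ 1 (mod 4), so quadratic reciprocity gives (17|73) = (73|17). Reduce: 73 ≡ 5 (mod 17). Now have -(5|17).
5 ≡ 1 (mod 4), so quadratic reciprocity gives (5|17) = (17|5). Reduce: 17 ≡ 2 (mod 5). Now have -(2|5).
Factor out 2: 2 = 2. Since 5 ≡ 5 (mod 8), (2|5) = -1. Now have (1|5).
(1|5) = 1. Collecting the sign factors: 1.
The Legendre symbol is 1, so x^2 ≡ -798 (mod 4153) has solution.

yes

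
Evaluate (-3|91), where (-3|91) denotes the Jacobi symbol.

1

(-3|91)
  = (88|91)    [-3 ≡ 88 mod 91]
  = -(11|91)    [91 ≡ 3 mod 8 ⇒ (2|91)^3 = -1]
  = (91|11)    [QR: both ≡ 3 mod 4, sign flips]
  = (3|11)    [91 ≡ 3 mod 11]
  = -(11|3)    [QR: both ≡ 3 mod 4, sign flips]
  = -(2|3)    [11 ≡ 2 mod 3]
  = (1|3)    [3 ≡ 3 mod 8 ⇒ (2|3) = -1]
  = 1    [(1|3) = 1]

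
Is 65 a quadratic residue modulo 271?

no

(65/271)
  = (271/65)    [QR: 65 ≡ 1 mod 4, sign kept]
  = (11/65)    [271 ≡ 11 mod 65]
  = (65/11)    [QR: 65 ≡ 1 mod 4, sign kept]
  = (10/11)    [65 ≡ 10 mod 11]
  = -(5/11)    [11 ≡ 3 mod 8 ⇒ (2/11) = -1]
  = -(11/5)    [QR: 5 ≡ 1 mod 4, sign kept]
  = -(1/5)    [11 ≡ 1 mod 5]
  = -1    [(1/5) = 1]
(65/271) = -1, and 271 is prime, so 65 is not a quadratic residue mod 271.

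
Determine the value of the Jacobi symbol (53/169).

53 ≡ 1 (mod 4), so quadratic reciprocity gives (53/169) = (169/53). Reduce: 169 ≡ 10 (mod 53). Now have (10/53).
Factor out 2: 10 = 2·5. Since 53 ≡ 5 (mod 8), (2/53) = -1. Now have -(5/53).
5 ≡ 1 (mod 4), so quadratic reciprocity gives (5/53) = (53/5). Reduce: 53 ≡ 3 (mod 5). Now have -(3/5).
5 ≡ 1 (mod 4), so quadratic reciprocity gives (3/5) = (5/3). Reduce: 5 ≡ 2 (mod 3). Now have -(2/3).
Factor out 2: 2 = 2. Since 3 ≡ 3 (mod 8), (2/3) = -1. Now have (1/3).
(1/3) = 1. Collecting the sign factors: 1.

1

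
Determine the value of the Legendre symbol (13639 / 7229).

(13639 / 7229)
  = (6410 / 7229)    [13639 ≡ 6410 mod 7229]
  = -(3205 / 7229)    [7229 ≡ 5 mod 8 ⇒ (2 / 7229) = -1]
  = -(7229 / 3205)    [QR: 3205 ≡ 1 mod 4, sign kept]
  = -(819 / 3205)    [7229 ≡ 819 mod 3205]
  = -(3205 / 819)    [QR: 3205 ≡ 1 mod 4, sign kept]
  = -(748 / 819)    [3205 ≡ 748 mod 819]
  = -(187 / 819)    [819 ≡ 3 mod 8 ⇒ (2 / 819)^2 = +1]
  = (819 / 187)    [QR: both ≡ 3 mod 4, sign flips]
  = (71 / 187)    [819 ≡ 71 mod 187]
  = -(187 / 71)    [QR: both ≡ 3 mod 4, sign flips]
  = -(45 / 71)    [187 ≡ 45 mod 71]
  = -(71 / 45)    [QR: 45 ≡ 1 mod 4, sign kept]
  = -(26 / 45)    [71 ≡ 26 mod 45]
  = (13 / 45)    [45 ≡ 5 mod 8 ⇒ (2 / 45) = -1]
  = (45 / 13)    [QR: 13 ≡ 1 mod 4, sign kept]
  = (6 / 13)    [45 ≡ 6 mod 13]
  = -(3 / 13)    [13 ≡ 5 mod 8 ⇒ (2 / 13) = -1]
  = -(13 / 3)    [QR: 13 ≡ 1 mod 4, sign kept]
  = -(1 / 3)    [13 ≡ 1 mod 3]
  = -1    [(1 / 3) = 1]

-1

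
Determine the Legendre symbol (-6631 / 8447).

-1

(-6631 / 8447)
  = (1816 / 8447)    [-6631 ≡ 1816 mod 8447]
  = (227 / 8447)    [8447 ≡ 7 mod 8 ⇒ (2 / 8447)^3 = +1]
  = -(8447 / 227)    [QR: both ≡ 3 mod 4, sign flips]
  = -(48 / 227)    [8447 ≡ 48 mod 227]
  = -(3 / 227)    [227 ≡ 3 mod 8 ⇒ (2 / 227)^4 = +1]
  = (227 / 3)    [QR: both ≡ 3 mod 4, sign flips]
  = (2 / 3)    [227 ≡ 2 mod 3]
  = -(1 / 3)    [3 ≡ 3 mod 8 ⇒ (2 / 3) = -1]
  = -1    [(1 / 3) = 1]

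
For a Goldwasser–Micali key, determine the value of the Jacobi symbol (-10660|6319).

-1

Pull out -1: (-10660|6319) = (-1|6319)·(10660|6319). Since 6319 ≡ 3 (mod 4), (-1|6319) = -1. Now have -(10660|6319).
Reduce the numerator: 10660 ≡ 4341 (mod 6319), so (10660|6319) = (4341|6319).
4341 ≡ 1 (mod 4), so quadratic reciprocity gives (4341|6319) = (6319|4341). Reduce: 6319 ≡ 1978 (mod 4341). Now have -(1978|4341).
Factor out 2: 1978 = 2·989. Since 4341 ≡ 5 (mod 8), (2|4341) = -1. Now have (989|4341).
989 ≡ 1 (mod 4), so quadratic reciprocity gives (989|4341) = (4341|989). Reduce: 4341 ≡ 385 (mod 989). Now have (385|989).
385 ≡ 1 (mod 4), so quadratic reciprocity gives (385|989) = (989|385). Reduce: 989 ≡ 219 (mod 385). Now have (219|385).
385 ≡ 1 (mod 4), so quadratic reciprocity gives (219|385) = (385|219). Reduce: 385 ≡ 166 (mod 219). Now have (166|219).
Factor out 2: 166 = 2·83. Since 219 ≡ 3 (mod 8), (2|219) = -1. Now have -(83|219).
Both 83 ≡ 3 and 219 ≡ 3 (mod 4), so reciprocity gives (83|219) = -(219|83). Reduce: 219 ≡ 53 (mod 83). Now have (53|83).
53 ≡ 1 (mod 4), so quadratic reciprocity gives (53|83) = (83|53). Reduce: 83 ≡ 30 (mod 53). Now have (30|53).
Factor out 2: 30 = 2·15. Since 53 ≡ 5 (mod 8), (2|53) = -1. Now have -(15|53).
53 ≡ 1 (mod 4), so quadratic reciprocity gives (15|53) = (53|15). Reduce: 53 ≡ 8 (mod 15). Now have -(8|15).
Factor out 2: 8 = 2^3. Since 15 ≡ 7 (mod 8), (2|15) = +1, and (2|15)^3 = +1. Now have -(1|15).
(1|15) = 1. Collecting the sign factors: -1.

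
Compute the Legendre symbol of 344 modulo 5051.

Factor out 2: 344 = 2^3·43. Since 5051 ≡ 3 (mod 8), (2/5051) = -1, and (2/5051)^3 = -1. Now have -(43/5051).
Both 43 ≡ 3 and 5051 ≡ 3 (mod 4), so reciprocity gives (43/5051) = -(5051/43). Reduce: 5051 ≡ 20 (mod 43). Now have (20/43).
Factor out 2: 20 = 2^2·5. Since 43 ≡ 3 (mod 8), (2/43) = -1, and (2/43)^2 = +1. Now have (5/43).
5 ≡ 1 (mod 4), so quadratic reciprocity gives (5/43) = (43/5). Reduce: 43 ≡ 3 (mod 5). Now have (3/5).
5 ≡ 1 (mod 4), so quadratic reciprocity gives (3/5) = (5/3). Reduce: 5 ≡ 2 (mod 3). Now have (2/3).
Factor out 2: 2 = 2. Since 3 ≡ 3 (mod 8), (2/3) = -1. Now have -(1/3).
(1/3) = 1. Collecting the sign factors: -1.

-1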